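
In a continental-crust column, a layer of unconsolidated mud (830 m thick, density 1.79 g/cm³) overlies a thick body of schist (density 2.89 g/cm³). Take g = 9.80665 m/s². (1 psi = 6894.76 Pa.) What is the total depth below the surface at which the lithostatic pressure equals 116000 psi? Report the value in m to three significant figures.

Pressure at base of upper layers: 1790×9.80665×830 = 1.457×10^7 Pa = 2113 psi
Remaining pressure to be supplied by schist: 7.998×10^8 − 1.457×10^7 = 7.852×10^8 Pa
Additional depth in schist = 7.852×10^8 Pa / (2890 kg/m³ × 9.80665 m/s²) = 27706 m
Total depth = 830 m + 27706 m = 28536 m

28500 m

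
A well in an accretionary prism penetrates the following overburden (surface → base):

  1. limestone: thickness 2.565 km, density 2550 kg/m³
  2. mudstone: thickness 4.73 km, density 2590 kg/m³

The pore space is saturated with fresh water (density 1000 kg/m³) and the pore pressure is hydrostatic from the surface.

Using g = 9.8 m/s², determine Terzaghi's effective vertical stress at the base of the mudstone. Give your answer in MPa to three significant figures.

Overburden (lithostatic) stress σ_v:
limestone: 2550 kg/m³ × 9.8 m/s² × 2565 m = 6.410×10^7 Pa = 64.10 MPa
mudstone: 2590 kg/m³ × 9.8 m/s² × 4730 m = 1.201×10^8 Pa = 120.1 MPa
Total = 64.10 + 120.1 = 184.16 MPa
Pore pressure P_p = 1000 kg/m³ × 9.8 m/s² × 7295 m = 7.149×10^7 Pa = 71.49 MPa
Effective stress σ' = σ_v − P_p = 184.2 − 71.49 = 112.67 MPa

113 MPa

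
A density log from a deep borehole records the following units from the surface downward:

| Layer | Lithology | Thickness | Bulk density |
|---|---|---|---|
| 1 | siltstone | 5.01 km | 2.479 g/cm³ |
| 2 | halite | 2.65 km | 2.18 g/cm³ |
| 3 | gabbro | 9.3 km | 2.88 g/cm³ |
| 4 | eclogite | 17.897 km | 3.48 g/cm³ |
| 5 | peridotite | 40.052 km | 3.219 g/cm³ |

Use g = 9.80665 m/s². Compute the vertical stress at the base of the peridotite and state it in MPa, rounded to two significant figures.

2300 MPa

siltstone: 2479 kg/m³ × 9.80665 m/s² × 5010 m = 1.218×10^8 Pa = 121.8 MPa
halite: 2180 kg/m³ × 9.80665 m/s² × 2650 m = 5.665×10^7 Pa = 56.65 MPa
gabbro: 2880 kg/m³ × 9.80665 m/s² × 9300 m = 2.627×10^8 Pa = 262.7 MPa
eclogite: 3480 kg/m³ × 9.80665 m/s² × 17897 m = 6.108×10^8 Pa = 610.8 MPa
peridotite: 3219 kg/m³ × 9.80665 m/s² × 40052 m = 1.264×10^9 Pa = 1264 MPa
Total = 121.8 + 56.65 + 262.7 + 610.8 + 1264 = 2316.2 MPa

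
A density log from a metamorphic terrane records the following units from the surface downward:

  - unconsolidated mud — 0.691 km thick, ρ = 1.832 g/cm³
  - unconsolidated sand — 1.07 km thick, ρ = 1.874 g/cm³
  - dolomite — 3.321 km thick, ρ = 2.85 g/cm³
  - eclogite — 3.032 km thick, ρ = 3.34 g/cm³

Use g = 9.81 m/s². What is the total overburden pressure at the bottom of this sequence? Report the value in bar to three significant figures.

2240 bar

unconsolidated mud: 1832 kg/m³ × 9.81 m/s² × 691 m = 1.242×10^7 Pa = 124.2 bar
unconsolidated sand: 1874 kg/m³ × 9.81 m/s² × 1070 m = 1.967×10^7 Pa = 196.7 bar
dolomite: 2850 kg/m³ × 9.81 m/s² × 3321 m = 9.285×10^7 Pa = 928.5 bar
eclogite: 3340 kg/m³ × 9.81 m/s² × 3032 m = 9.934×10^7 Pa = 993.4 bar
Total = 124.2 + 196.7 + 928.5 + 993.4 = 2242.8 bar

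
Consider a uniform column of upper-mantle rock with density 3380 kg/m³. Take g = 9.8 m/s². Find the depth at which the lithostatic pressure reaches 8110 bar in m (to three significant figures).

24500 m

h = P/(ρg) = 8110 bar / (3380 kg/m³ × 9.8 m/s²) = 8.110×10^8 Pa / 33124 Pa/m = 24484 m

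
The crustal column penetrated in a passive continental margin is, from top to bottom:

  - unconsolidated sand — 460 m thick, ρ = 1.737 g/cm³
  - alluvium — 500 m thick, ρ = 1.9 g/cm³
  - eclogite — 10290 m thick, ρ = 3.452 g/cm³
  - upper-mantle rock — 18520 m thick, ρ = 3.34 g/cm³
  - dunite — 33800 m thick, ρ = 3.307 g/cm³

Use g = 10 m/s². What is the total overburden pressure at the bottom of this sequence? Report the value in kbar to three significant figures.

21.1 kbar

unconsolidated sand: 1737 kg/m³ × 10 m/s² × 460 m = 7.990×10^6 Pa = 0.07990 kbar
alluvium: 1900 kg/m³ × 10 m/s² × 500 m = 9.500×10^6 Pa = 0.09500 kbar
eclogite: 3452 kg/m³ × 10 m/s² × 10290 m = 3.552×10^8 Pa = 3.552 kbar
upper-mantle rock: 3340 kg/m³ × 10 m/s² × 18520 m = 6.186×10^8 Pa = 6.186 kbar
dunite: 3307 kg/m³ × 10 m/s² × 33800 m = 1.118×10^9 Pa = 11.18 kbar
Total = 0.07990 + 0.09500 + 3.552 + 6.186 + 11.18 = 21.090 kbar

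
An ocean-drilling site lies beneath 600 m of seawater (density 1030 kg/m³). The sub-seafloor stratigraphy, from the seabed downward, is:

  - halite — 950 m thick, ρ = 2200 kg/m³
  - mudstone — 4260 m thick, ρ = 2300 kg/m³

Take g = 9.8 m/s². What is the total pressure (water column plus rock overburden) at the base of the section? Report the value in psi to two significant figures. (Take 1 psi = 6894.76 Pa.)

seawater: 1030 kg/m³ × 9.8 m/s² × 600 m = 6.056×10^6 Pa = 878.4 psi
halite: 2200 kg/m³ × 9.8 m/s² × 950 m = 2.048×10^7 Pa = 2971 psi
mudstone: 2300 kg/m³ × 9.8 m/s² × 4260 m = 9.602×10^7 Pa = 13927 psi
Total = 878.4 + 2971 + 13927 = 17776 psi

18000 psi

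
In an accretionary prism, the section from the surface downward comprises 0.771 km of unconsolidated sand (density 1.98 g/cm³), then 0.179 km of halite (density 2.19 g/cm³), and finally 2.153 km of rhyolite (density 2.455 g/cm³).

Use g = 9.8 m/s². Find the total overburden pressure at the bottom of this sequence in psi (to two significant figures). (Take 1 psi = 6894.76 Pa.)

10000 psi

unconsolidated sand: 1980 kg/m³ × 9.8 m/s² × 771 m = 1.496×10^7 Pa = 2170 psi
halite: 2190 kg/m³ × 9.8 m/s² × 179 m = 3.842×10^6 Pa = 557.2 psi
rhyolite: 2455 kg/m³ × 9.8 m/s² × 2153 m = 5.180×10^7 Pa = 7513 psi
Total = 2170 + 557.2 + 7513 = 10240 psi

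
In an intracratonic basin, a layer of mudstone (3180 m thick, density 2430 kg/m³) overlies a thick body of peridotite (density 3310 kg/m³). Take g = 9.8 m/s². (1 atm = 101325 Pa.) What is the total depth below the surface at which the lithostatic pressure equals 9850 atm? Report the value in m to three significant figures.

31600 m

Pressure at base of upper layers: 2430×9.8×3180 = 7.573×10^7 Pa = 747.4 atm
Remaining pressure to be supplied by peridotite: 9.981×10^8 − 7.573×10^7 = 9.223×10^8 Pa
Additional depth in peridotite = 9.223×10^8 Pa / (3310 kg/m³ × 9.8 m/s²) = 28433 m
Total depth = 3180 m + 28433 m = 31613 m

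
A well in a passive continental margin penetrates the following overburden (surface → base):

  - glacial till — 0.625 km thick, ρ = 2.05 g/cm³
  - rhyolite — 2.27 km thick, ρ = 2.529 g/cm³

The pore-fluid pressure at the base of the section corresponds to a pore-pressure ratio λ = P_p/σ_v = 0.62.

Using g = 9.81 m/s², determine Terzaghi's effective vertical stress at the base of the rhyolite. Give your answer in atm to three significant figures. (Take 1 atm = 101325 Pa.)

Overburden (lithostatic) stress σ_v:
glacial till: 2050 kg/m³ × 9.81 m/s² × 625 m = 1.257×10^7 Pa = 12.57 MPa
rhyolite: 2529 kg/m³ × 9.81 m/s² × 2270 m = 5.632×10^7 Pa = 56.32 MPa
Total = 12.57 + 56.32 = 68.887 MPa
Pore pressure P_p = λ·σ_v = 0.62 × 68.89 MPa = 42.71 MPa
Effective stress σ' = σ_v − P_p = 68.89 − 42.71 = 26.177 MPa = 258.35 atm

258 atm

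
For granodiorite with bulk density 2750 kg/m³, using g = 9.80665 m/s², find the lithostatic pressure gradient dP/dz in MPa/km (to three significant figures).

27.0 MPa/km

dP/dz = ρg = 2750 kg/m³ × 9.80665 m/s² = 26968 Pa/m
= 26968 Pa/m × (1 MPa/km / 1000.0 Pa/m) = 26.968 MPa/km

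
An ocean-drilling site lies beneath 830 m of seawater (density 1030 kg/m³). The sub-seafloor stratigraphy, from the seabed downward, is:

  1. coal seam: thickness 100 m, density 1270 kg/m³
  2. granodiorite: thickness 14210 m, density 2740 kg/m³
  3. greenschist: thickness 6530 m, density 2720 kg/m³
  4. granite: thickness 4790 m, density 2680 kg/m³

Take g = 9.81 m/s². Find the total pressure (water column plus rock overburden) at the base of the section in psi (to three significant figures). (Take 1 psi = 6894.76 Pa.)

seawater: 1030 kg/m³ × 9.81 m/s² × 830 m = 8.387×10^6 Pa = 1216 psi
coal seam: 1270 kg/m³ × 9.81 m/s² × 100 m = 1.246×10^6 Pa = 180.7 psi
granodiorite: 2740 kg/m³ × 9.81 m/s² × 14210 m = 3.820×10^8 Pa = 55398 psi
greenschist: 2720 kg/m³ × 9.81 m/s² × 6530 m = 1.742×10^8 Pa = 25272 psi
granite: 2680 kg/m³ × 9.81 m/s² × 4790 m = 1.259×10^8 Pa = 18265 psi
Total = 1216 + 180.7 + 55398 + 25272 + 18265 = 1.0033×10^5 psi

100000 psi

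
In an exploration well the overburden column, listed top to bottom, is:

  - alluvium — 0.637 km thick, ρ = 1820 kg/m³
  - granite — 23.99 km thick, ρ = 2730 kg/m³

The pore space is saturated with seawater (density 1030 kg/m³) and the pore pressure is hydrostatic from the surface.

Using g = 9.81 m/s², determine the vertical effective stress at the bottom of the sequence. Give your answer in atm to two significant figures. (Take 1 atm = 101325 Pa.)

Overburden (lithostatic) stress σ_v:
alluvium: 1820 kg/m³ × 9.81 m/s² × 637 m = 1.137×10^7 Pa = 11.37 MPa
granite: 2730 kg/m³ × 9.81 m/s² × 23990 m = 6.425×10^8 Pa = 642.5 MPa
Total = 11.37 + 642.5 = 653.86 MPa
Pore pressure P_p = 1030 kg/m³ × 9.81 m/s² × 24627 m = 2.488×10^8 Pa = 248.8 MPa
Effective stress σ' = σ_v − P_p = 653.9 − 248.8 = 405.02 MPa = 3997.2 atm

4000 atm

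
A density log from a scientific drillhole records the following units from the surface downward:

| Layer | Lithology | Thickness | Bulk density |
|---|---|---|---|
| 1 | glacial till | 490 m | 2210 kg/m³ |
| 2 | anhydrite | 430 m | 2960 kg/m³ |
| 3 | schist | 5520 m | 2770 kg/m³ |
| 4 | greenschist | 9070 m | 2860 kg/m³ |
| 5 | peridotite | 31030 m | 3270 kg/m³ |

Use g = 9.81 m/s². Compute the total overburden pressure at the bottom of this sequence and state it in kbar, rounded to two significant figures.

14 kbar

glacial till: 2210 kg/m³ × 9.81 m/s² × 490 m = 1.062×10^7 Pa = 0.1062 kbar
anhydrite: 2960 kg/m³ × 9.81 m/s² × 430 m = 1.249×10^7 Pa = 0.1249 kbar
schist: 2770 kg/m³ × 9.81 m/s² × 5520 m = 1.500×10^8 Pa = 1.500 kbar
greenschist: 2860 kg/m³ × 9.81 m/s² × 9070 m = 2.545×10^8 Pa = 2.545 kbar
peridotite: 3270 kg/m³ × 9.81 m/s² × 31030 m = 9.954×10^8 Pa = 9.954 kbar
Total = 0.1062 + 0.1249 + 1.500 + 2.545 + 9.954 = 14.230 kbar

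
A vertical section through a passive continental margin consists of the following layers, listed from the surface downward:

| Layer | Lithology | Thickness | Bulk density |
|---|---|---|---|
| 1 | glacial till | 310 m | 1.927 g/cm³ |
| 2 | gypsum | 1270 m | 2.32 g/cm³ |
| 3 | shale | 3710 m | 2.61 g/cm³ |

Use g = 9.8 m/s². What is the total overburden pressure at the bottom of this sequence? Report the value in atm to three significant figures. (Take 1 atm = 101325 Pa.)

1280 atm

glacial till: 1927 kg/m³ × 9.8 m/s² × 310 m = 5.854×10^6 Pa = 57.78 atm
gypsum: 2320 kg/m³ × 9.8 m/s² × 1270 m = 2.887×10^7 Pa = 285.0 atm
shale: 2610 kg/m³ × 9.8 m/s² × 3710 m = 9.489×10^7 Pa = 936.5 atm
Total = 57.78 + 285.0 + 936.5 = 1279.3 atm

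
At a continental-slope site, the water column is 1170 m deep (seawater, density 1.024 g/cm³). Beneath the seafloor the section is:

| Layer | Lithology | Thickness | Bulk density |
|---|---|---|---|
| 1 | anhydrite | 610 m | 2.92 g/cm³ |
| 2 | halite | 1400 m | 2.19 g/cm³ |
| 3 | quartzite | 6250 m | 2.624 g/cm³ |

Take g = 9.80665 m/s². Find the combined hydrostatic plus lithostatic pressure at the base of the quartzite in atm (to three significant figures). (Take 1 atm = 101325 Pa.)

seawater: 1024 kg/m³ × 9.80665 m/s² × 1170 m = 1.175×10^7 Pa = 116.0 atm
anhydrite: 2920 kg/m³ × 9.80665 m/s² × 610 m = 1.747×10^7 Pa = 172.4 atm
halite: 2190 kg/m³ × 9.80665 m/s² × 1400 m = 3.007×10^7 Pa = 296.7 atm
quartzite: 2624 kg/m³ × 9.80665 m/s² × 6250 m = 1.608×10^8 Pa = 1587 atm
Total = 116.0 + 172.4 + 296.7 + 1587 = 2172.3 atm

2170 atm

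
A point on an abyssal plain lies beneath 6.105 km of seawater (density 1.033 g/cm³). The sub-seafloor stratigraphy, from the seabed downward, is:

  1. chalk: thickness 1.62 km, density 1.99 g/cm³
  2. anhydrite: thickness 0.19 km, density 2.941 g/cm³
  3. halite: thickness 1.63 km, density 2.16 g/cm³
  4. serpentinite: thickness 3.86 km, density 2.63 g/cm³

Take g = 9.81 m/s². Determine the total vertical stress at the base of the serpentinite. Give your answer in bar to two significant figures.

2300 bar

seawater: 1033 kg/m³ × 9.81 m/s² × 6105 m = 6.187×10^7 Pa = 618.7 bar
chalk: 1990 kg/m³ × 9.81 m/s² × 1620 m = 3.163×10^7 Pa = 316.3 bar
anhydrite: 2941 kg/m³ × 9.81 m/s² × 190 m = 5.482×10^6 Pa = 54.82 bar
halite: 2160 kg/m³ × 9.81 m/s² × 1630 m = 3.454×10^7 Pa = 345.4 bar
serpentinite: 2630 kg/m³ × 9.81 m/s² × 3860 m = 9.959×10^7 Pa = 995.9 bar
Total = 618.7 + 316.3 + 54.82 + 345.4 + 995.9 = 2331.0 bar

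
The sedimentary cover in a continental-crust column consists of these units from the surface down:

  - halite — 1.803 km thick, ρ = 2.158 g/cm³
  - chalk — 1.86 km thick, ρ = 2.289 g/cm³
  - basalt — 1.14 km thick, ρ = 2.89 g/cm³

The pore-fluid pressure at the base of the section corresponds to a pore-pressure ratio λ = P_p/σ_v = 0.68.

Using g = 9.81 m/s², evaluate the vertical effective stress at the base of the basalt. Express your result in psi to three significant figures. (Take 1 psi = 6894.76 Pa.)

5210 psi

Overburden (lithostatic) stress σ_v:
halite: 2158 kg/m³ × 9.81 m/s² × 1803 m = 3.817×10^7 Pa = 38.17 MPa
chalk: 2289 kg/m³ × 9.81 m/s² × 1860 m = 4.177×10^7 Pa = 41.77 MPa
basalt: 2890 kg/m³ × 9.81 m/s² × 1140 m = 3.232×10^7 Pa = 32.32 MPa
Total = 38.17 + 41.77 + 32.32 = 112.26 MPa
Pore pressure P_p = λ·σ_v = 0.68 × 112.3 MPa = 76.33 MPa
Effective stress σ' = σ_v − P_p = 112.3 − 76.33 = 35.922 MPa = 5210.0 psi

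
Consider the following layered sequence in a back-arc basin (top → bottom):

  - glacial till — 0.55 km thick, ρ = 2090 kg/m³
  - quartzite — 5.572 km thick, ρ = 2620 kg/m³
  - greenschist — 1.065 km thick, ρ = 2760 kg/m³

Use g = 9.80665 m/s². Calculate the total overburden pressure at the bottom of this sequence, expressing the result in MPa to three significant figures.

glacial till: 2090 kg/m³ × 9.80665 m/s² × 550 m = 1.127×10^7 Pa = 11.27 MPa
quartzite: 2620 kg/m³ × 9.80665 m/s² × 5572 m = 1.432×10^8 Pa = 143.2 MPa
greenschist: 2760 kg/m³ × 9.80665 m/s² × 1065 m = 2.883×10^7 Pa = 28.83 MPa
Total = 11.27 + 143.2 + 28.83 = 183.26 MPa

183 MPa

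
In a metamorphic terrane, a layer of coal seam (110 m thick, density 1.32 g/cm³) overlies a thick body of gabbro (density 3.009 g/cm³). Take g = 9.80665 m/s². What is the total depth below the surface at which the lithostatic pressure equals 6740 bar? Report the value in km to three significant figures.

22.9 km

Pressure at base of upper layers: 1320×9.80665×110 = 1.424×10^6 Pa = 14.24 bar
Remaining pressure to be supplied by gabbro: 6.740×10^8 − 1.424×10^6 = 6.726×10^8 Pa
Additional depth in gabbro = 6.726×10^8 Pa / (3009 kg/m³ × 9.80665 m/s²) = 22793 m
Total depth = 110 m + 22793 m = 22903 m
= 22.903 km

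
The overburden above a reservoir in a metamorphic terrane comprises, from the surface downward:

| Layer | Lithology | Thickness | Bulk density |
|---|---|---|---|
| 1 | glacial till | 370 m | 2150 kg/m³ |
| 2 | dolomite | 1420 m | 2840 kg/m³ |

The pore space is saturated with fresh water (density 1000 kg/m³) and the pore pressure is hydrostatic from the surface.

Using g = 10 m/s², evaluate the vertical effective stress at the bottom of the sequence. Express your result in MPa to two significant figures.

30 MPa

Overburden (lithostatic) stress σ_v:
glacial till: 2150 kg/m³ × 10 m/s² × 370 m = 7.955×10^6 Pa = 7.955 MPa
dolomite: 2840 kg/m³ × 10 m/s² × 1420 m = 4.033×10^7 Pa = 40.33 MPa
Total = 7.955 + 40.33 = 48.283 MPa
Pore pressure P_p = 1000 kg/m³ × 10 m/s² × 1790 m = 1.790×10^7 Pa = 17.90 MPa
Effective stress σ' = σ_v − P_p = 48.28 − 17.90 = 30.383 MPa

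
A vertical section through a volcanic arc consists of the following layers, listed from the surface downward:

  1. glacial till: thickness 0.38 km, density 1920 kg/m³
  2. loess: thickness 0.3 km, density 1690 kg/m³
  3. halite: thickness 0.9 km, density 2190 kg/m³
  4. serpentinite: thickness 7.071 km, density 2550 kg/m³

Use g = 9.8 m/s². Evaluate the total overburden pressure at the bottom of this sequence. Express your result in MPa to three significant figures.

glacial till: 1920 kg/m³ × 9.8 m/s² × 380 m = 7.150×10^6 Pa = 7.150 MPa
loess: 1690 kg/m³ × 9.8 m/s² × 300 m = 4.969×10^6 Pa = 4.969 MPa
halite: 2190 kg/m³ × 9.8 m/s² × 900 m = 1.932×10^7 Pa = 19.32 MPa
serpentinite: 2550 kg/m³ × 9.8 m/s² × 7071 m = 1.767×10^8 Pa = 176.7 MPa
Total = 7.150 + 4.969 + 19.32 + 176.7 = 208.14 MPa

208 MPa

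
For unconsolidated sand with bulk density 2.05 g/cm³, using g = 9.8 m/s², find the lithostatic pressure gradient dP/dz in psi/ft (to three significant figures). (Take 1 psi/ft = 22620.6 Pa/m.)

dP/dz = ρg = 2050 kg/m³ × 9.8 m/s² = 20090 Pa/m
= 20090 Pa/m × (1 psi/ft / 22621 Pa/m) = 0.88813 psi/ft

0.888 psi/ft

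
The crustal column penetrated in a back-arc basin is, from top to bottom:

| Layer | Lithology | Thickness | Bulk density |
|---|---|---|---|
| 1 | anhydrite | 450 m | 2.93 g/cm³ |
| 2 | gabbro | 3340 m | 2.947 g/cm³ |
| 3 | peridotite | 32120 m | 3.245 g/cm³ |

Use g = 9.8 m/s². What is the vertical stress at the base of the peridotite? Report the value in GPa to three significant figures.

anhydrite: 2930 kg/m³ × 9.8 m/s² × 450 m = 1.292×10^7 Pa = 0.01292 GPa
gabbro: 2947 kg/m³ × 9.8 m/s² × 3340 m = 9.646×10^7 Pa = 0.09646 GPa
peridotite: 3245 kg/m³ × 9.8 m/s² × 32120 m = 1.021×10^9 Pa = 1.021 GPa
Total = 0.01292 + 0.09646 + 1.021 = 1.1308 GPa

1.13 GPa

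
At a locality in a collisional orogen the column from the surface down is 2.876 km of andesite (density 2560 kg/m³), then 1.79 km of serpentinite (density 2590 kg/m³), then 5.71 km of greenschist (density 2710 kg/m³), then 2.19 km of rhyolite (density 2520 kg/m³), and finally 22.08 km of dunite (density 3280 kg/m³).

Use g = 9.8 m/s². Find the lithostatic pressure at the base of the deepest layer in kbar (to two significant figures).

10 kbar

andesite: 2560 kg/m³ × 9.8 m/s² × 2876 m = 7.215×10^7 Pa = 0.7215 kbar
serpentinite: 2590 kg/m³ × 9.8 m/s² × 1790 m = 4.543×10^7 Pa = 0.4543 kbar
greenschist: 2710 kg/m³ × 9.8 m/s² × 5710 m = 1.516×10^8 Pa = 1.516 kbar
rhyolite: 2520 kg/m³ × 9.8 m/s² × 2190 m = 5.408×10^7 Pa = 0.5408 kbar
dunite: 3280 kg/m³ × 9.8 m/s² × 22080 m = 7.097×10^8 Pa = 7.097 kbar
Total = 0.7215 + 0.4543 + 1.516 + 0.5408 + 7.097 = 10.331 kbar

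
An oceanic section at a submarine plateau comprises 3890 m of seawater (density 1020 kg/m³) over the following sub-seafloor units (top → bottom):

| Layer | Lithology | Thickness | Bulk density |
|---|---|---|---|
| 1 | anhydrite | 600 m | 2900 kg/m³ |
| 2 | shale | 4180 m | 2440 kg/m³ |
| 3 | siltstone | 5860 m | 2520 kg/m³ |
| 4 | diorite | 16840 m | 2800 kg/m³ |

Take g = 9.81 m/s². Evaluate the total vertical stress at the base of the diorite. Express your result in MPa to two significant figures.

seawater: 1020 kg/m³ × 9.81 m/s² × 3890 m = 3.892×10^7 Pa = 38.92 MPa
anhydrite: 2900 kg/m³ × 9.81 m/s² × 600 m = 1.707×10^7 Pa = 17.07 MPa
shale: 2440 kg/m³ × 9.81 m/s² × 4180 m = 1.001×10^8 Pa = 100.1 MPa
siltstone: 2520 kg/m³ × 9.81 m/s² × 5860 m = 1.449×10^8 Pa = 144.9 MPa
diorite: 2800 kg/m³ × 9.81 m/s² × 16840 m = 4.626×10^8 Pa = 462.6 MPa
Total = 38.92 + 17.07 + 100.1 + 144.9 + 462.6 = 763.48 MPa

760 MPa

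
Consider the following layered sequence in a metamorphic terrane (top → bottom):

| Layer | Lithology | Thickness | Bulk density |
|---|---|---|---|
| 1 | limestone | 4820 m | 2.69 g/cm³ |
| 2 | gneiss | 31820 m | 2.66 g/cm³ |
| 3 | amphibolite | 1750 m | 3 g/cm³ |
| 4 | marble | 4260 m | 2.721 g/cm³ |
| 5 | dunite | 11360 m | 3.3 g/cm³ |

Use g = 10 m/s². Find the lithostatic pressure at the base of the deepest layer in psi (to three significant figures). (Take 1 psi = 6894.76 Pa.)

limestone: 2690 kg/m³ × 10 m/s² × 4820 m = 1.297×10^8 Pa = 18805 psi
gneiss: 2660 kg/m³ × 10 m/s² × 31820 m = 8.464×10^8 Pa = 1.228×10^5 psi
amphibolite: 3000 kg/m³ × 10 m/s² × 1750 m = 5.250×10^7 Pa = 7614 psi
marble: 2721 kg/m³ × 10 m/s² × 4260 m = 1.159×10^8 Pa = 16812 psi
dunite: 3300 kg/m³ × 10 m/s² × 11360 m = 3.749×10^8 Pa = 54372 psi
Total = 18805 + 1.228×10^5 + 7614 + 16812 + 54372 = 2.2037×10^5 psi

220000 psi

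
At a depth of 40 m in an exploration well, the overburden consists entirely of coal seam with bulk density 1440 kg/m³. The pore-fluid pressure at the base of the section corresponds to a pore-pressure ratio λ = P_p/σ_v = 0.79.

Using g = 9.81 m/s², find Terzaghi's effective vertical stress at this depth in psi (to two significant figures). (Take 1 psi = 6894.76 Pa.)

Overburden (lithostatic) stress σ_v:
coal seam: 1440 kg/m³ × 9.81 m/s² × 40 m = 5.651×10^5 Pa = 0.5651 MPa
Pore pressure P_p = λ·σ_v = 0.79 × 0.5651 MPa = 0.4464 MPa
Effective stress σ' = σ_v − P_p = 0.5651 − 0.4464 = 0.11866 MPa = 17.210 psi

17 psi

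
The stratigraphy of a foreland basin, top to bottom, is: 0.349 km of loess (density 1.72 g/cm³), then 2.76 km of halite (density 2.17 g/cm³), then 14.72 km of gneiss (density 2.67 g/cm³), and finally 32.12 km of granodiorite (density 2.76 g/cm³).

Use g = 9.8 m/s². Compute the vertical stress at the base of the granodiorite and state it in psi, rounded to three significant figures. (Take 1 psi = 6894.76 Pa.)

loess: 1720 kg/m³ × 9.8 m/s² × 349 m = 5.883×10^6 Pa = 853.2 psi
halite: 2170 kg/m³ × 9.8 m/s² × 2760 m = 5.869×10^7 Pa = 8513 psi
gneiss: 2670 kg/m³ × 9.8 m/s² × 14720 m = 3.852×10^8 Pa = 55863 psi
granodiorite: 2760 kg/m³ × 9.8 m/s² × 32120 m = 8.688×10^8 Pa = 1.260×10^5 psi
Total = 853.2 + 8513 + 55863 + 1.260×10^5 = 1.9124×10^5 psi

191000 psi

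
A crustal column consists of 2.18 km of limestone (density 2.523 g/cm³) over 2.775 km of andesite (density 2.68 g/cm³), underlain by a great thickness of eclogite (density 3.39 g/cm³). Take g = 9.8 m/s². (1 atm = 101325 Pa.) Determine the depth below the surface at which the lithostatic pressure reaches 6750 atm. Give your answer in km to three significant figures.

Pressure at base of upper layers: 2523×9.8×2180 + 2680×9.8×2775 = 1.268×10^8 Pa = 1251 atm
Remaining pressure to be supplied by eclogite: 6.839×10^8 − 1.268×10^8 = 5.572×10^8 Pa
Additional depth in eclogite = 5.572×10^8 Pa / (3390 kg/m³ × 9.8 m/s²) = 16771 m
Total depth = 4955 m + 16771 m = 21726 m
= 21.726 km

21.7 km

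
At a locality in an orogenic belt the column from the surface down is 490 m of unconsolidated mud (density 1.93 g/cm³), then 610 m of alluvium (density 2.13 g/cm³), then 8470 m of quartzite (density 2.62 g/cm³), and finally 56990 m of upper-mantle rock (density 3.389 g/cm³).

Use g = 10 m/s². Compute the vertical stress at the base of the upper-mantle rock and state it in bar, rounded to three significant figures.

unconsolidated mud: 1930 kg/m³ × 10 m/s² × 490 m = 9.457×10^6 Pa = 94.57 bar
alluvium: 2130 kg/m³ × 10 m/s² × 610 m = 1.299×10^7 Pa = 129.9 bar
quartzite: 2620 kg/m³ × 10 m/s² × 8470 m = 2.219×10^8 Pa = 2219 bar
upper-mantle rock: 3389 kg/m³ × 10 m/s² × 56990 m = 1.931×10^9 Pa = 19314 bar
Total = 94.57 + 129.9 + 2219 + 19314 = 21758 bar

21800 bar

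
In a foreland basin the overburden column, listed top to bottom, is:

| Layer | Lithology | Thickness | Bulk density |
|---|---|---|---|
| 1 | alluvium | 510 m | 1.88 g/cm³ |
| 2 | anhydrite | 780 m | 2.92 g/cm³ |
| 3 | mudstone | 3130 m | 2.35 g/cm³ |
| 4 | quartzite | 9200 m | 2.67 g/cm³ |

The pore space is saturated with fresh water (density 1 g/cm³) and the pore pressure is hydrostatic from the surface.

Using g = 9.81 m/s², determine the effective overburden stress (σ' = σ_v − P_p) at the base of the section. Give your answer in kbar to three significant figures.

2.11 kbar

Overburden (lithostatic) stress σ_v:
alluvium: 1880 kg/m³ × 9.81 m/s² × 510 m = 9.406×10^6 Pa = 9.406 MPa
anhydrite: 2920 kg/m³ × 9.81 m/s² × 780 m = 2.234×10^7 Pa = 22.34 MPa
mudstone: 2350 kg/m³ × 9.81 m/s² × 3130 m = 7.216×10^7 Pa = 72.16 MPa
quartzite: 2670 kg/m³ × 9.81 m/s² × 9200 m = 2.410×10^8 Pa = 241.0 MPa
Total = 9.406 + 22.34 + 72.16 + 241.0 = 344.88 MPa
Pore pressure P_p = 1000 kg/m³ × 9.81 m/s² × 13620 m = 1.336×10^8 Pa = 133.6 MPa
Effective stress σ' = σ_v − P_p = 344.9 − 133.6 = 211.27 MPa = 2.1127 kbar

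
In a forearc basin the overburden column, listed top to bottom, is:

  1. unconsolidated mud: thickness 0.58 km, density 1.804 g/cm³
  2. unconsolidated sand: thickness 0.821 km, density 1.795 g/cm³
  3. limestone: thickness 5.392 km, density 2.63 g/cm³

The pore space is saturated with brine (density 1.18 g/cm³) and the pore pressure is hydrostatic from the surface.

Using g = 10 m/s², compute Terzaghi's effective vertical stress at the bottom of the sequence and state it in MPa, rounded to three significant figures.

86.9 MPa

Overburden (lithostatic) stress σ_v:
unconsolidated mud: 1804 kg/m³ × 10 m/s² × 580 m = 1.046×10^7 Pa = 10.46 MPa
unconsolidated sand: 1795 kg/m³ × 10 m/s² × 821 m = 1.474×10^7 Pa = 14.74 MPa
limestone: 2630 kg/m³ × 10 m/s² × 5392 m = 1.418×10^8 Pa = 141.8 MPa
Total = 10.46 + 14.74 + 141.8 = 167.01 MPa
Pore pressure P_p = 1180 kg/m³ × 10 m/s² × 6793 m = 8.016×10^7 Pa = 80.16 MPa
Effective stress σ' = σ_v − P_p = 167.0 − 80.16 = 86.852 MPa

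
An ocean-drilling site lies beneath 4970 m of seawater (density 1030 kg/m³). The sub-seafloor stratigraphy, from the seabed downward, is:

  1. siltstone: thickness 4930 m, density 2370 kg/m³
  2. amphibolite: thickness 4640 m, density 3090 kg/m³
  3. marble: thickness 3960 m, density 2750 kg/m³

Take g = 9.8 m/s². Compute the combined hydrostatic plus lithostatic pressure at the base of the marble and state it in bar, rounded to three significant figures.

seawater: 1030 kg/m³ × 9.8 m/s² × 4970 m = 5.017×10^7 Pa = 501.7 bar
siltstone: 2370 kg/m³ × 9.8 m/s² × 4930 m = 1.145×10^8 Pa = 1145 bar
amphibolite: 3090 kg/m³ × 9.8 m/s² × 4640 m = 1.405×10^8 Pa = 1405 bar
marble: 2750 kg/m³ × 9.8 m/s² × 3960 m = 1.067×10^8 Pa = 1067 bar
Total = 501.7 + 1145 + 1405 + 1067 = 4119.0 bar

4120 bar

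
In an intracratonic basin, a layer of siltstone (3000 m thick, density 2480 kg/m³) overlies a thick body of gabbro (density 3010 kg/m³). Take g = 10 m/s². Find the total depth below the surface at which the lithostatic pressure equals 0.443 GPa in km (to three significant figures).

15.2 km

Pressure at base of upper layers: 2480×10×3000 = 7.440×10^7 Pa = 0.07440 GPa
Remaining pressure to be supplied by gabbro: 4.430×10^8 − 7.440×10^7 = 3.686×10^8 Pa
Additional depth in gabbro = 3.686×10^8 Pa / (3010 kg/m³ × 10 m/s²) = 12246 m
Total depth = 3000 m + 12246 m = 15246 m
= 15.246 km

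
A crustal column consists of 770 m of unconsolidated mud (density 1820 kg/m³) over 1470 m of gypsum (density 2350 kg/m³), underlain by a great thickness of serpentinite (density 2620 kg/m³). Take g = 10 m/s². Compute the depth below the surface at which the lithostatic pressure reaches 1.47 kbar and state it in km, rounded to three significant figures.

6.00 km

Pressure at base of upper layers: 1820×10×770 + 2350×10×1470 = 4.856×10^7 Pa = 0.4856 kbar
Remaining pressure to be supplied by serpentinite: 1.470×10^8 − 4.856×10^7 = 9.844×10^7 Pa
Additional depth in serpentinite = 9.844×10^7 Pa / (2620 kg/m³ × 10 m/s²) = 3757.3 m
Total depth = 2240 m + 3757.3 m = 5997.3 m
= 5.9973 km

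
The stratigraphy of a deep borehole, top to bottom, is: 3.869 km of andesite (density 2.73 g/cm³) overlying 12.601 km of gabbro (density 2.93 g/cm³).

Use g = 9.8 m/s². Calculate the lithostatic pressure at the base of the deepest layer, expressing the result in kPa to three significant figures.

465000 kPa

andesite: 2730 kg/m³ × 9.8 m/s² × 3869 m = 1.035×10^8 Pa = 1.035×10^5 kPa
gabbro: 2930 kg/m³ × 9.8 m/s² × 12601 m = 3.618×10^8 Pa = 3.618×10^5 kPa
Total = 1.035×10^5 + 3.618×10^5 = 4.6534×10^5 kPa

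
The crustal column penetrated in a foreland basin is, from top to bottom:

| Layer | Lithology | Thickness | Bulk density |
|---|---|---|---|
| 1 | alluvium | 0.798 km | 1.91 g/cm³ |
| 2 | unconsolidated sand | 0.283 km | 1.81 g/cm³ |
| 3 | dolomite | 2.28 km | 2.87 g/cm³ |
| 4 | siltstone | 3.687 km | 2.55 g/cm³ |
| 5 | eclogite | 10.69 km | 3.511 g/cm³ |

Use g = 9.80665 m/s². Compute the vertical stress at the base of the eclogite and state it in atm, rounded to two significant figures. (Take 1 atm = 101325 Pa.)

alluvium: 1910 kg/m³ × 9.80665 m/s² × 798 m = 1.495×10^7 Pa = 147.5 atm
unconsolidated sand: 1810 kg/m³ × 9.80665 m/s² × 283 m = 5.023×10^6 Pa = 49.58 atm
dolomite: 2870 kg/m³ × 9.80665 m/s² × 2280 m = 6.417×10^7 Pa = 633.3 atm
siltstone: 2550 kg/m³ × 9.80665 m/s² × 3687 m = 9.220×10^7 Pa = 909.9 atm
eclogite: 3511 kg/m³ × 9.80665 m/s² × 10690 m = 3.681×10^8 Pa = 3633 atm
Total = 147.5 + 49.58 + 633.3 + 909.9 + 3633 = 5372.9 atm

5400 atm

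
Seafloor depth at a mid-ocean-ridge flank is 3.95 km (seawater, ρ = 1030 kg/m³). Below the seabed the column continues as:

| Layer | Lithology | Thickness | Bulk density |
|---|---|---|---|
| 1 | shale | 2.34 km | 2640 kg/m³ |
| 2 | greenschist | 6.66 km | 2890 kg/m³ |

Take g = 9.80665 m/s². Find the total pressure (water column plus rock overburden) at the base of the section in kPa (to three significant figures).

289000 kPa

seawater: 1030 kg/m³ × 9.80665 m/s² × 3950 m = 3.990×10^7 Pa = 39898 kPa
shale: 2640 kg/m³ × 9.80665 m/s² × 2340 m = 6.058×10^7 Pa = 60582 kPa
greenschist: 2890 kg/m³ × 9.80665 m/s² × 6660 m = 1.888×10^8 Pa = 1.888×10^5 kPa
Total = 39898 + 60582 + 1.888×10^5 = 2.8923×10^5 kPa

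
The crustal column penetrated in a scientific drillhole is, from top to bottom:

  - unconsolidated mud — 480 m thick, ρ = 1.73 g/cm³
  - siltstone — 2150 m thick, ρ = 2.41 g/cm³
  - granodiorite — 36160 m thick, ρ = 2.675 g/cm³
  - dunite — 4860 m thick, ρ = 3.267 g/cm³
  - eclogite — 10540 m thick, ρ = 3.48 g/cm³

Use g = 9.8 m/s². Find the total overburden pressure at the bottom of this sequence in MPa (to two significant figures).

unconsolidated mud: 1730 kg/m³ × 9.8 m/s² × 480 m = 8.138×10^6 Pa = 8.138 MPa
siltstone: 2410 kg/m³ × 9.8 m/s² × 2150 m = 5.078×10^7 Pa = 50.78 MPa
granodiorite: 2675 kg/m³ × 9.8 m/s² × 36160 m = 9.479×10^8 Pa = 947.9 MPa
dunite: 3267 kg/m³ × 9.8 m/s² × 4860 m = 1.556×10^8 Pa = 155.6 MPa
eclogite: 3480 kg/m³ × 9.8 m/s² × 10540 m = 3.595×10^8 Pa = 359.5 MPa
Total = 8.138 + 50.78 + 947.9 + 155.6 + 359.5 = 1521.9 MPa

1500 MPa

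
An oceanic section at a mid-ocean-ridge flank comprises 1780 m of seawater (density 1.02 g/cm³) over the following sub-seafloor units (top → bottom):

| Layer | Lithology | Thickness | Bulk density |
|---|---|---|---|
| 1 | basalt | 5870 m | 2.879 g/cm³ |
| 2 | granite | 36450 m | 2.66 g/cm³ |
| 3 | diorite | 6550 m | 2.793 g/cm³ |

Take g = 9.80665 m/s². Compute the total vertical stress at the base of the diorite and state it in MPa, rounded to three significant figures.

1310 MPa

seawater: 1020 kg/m³ × 9.80665 m/s² × 1780 m = 1.780×10^7 Pa = 17.80 MPa
basalt: 2879 kg/m³ × 9.80665 m/s² × 5870 m = 1.657×10^8 Pa = 165.7 MPa
granite: 2660 kg/m³ × 9.80665 m/s² × 36450 m = 9.508×10^8 Pa = 950.8 MPa
diorite: 2793 kg/m³ × 9.80665 m/s² × 6550 m = 1.794×10^8 Pa = 179.4 MPa
Total = 17.80 + 165.7 + 950.8 + 179.4 = 1313.8 MPa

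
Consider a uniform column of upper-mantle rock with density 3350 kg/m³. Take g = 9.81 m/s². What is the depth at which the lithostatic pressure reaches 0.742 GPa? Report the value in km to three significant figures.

h = P/(ρg) = 0.742 GPa / (3350 kg/m³ × 9.81 m/s²) = 7.420×10^8 Pa / 32864 Pa/m = 22578 m
= 22.578 km

22.6 km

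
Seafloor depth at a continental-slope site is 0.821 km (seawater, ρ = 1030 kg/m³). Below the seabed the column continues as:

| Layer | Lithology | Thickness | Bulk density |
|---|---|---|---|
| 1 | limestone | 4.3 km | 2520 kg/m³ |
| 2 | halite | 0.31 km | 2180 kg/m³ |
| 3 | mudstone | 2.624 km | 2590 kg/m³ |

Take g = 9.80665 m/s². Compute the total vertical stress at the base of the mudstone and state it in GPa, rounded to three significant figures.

seawater: 1030 kg/m³ × 9.80665 m/s² × 821 m = 8.293×10^6 Pa = 8.293×10^-3 GPa
limestone: 2520 kg/m³ × 9.80665 m/s² × 4300 m = 1.063×10^8 Pa = 0.1063 GPa
halite: 2180 kg/m³ × 9.80665 m/s² × 310 m = 6.627×10^6 Pa = 6.627×10^-3 GPa
mudstone: 2590 kg/m³ × 9.80665 m/s² × 2624 m = 6.665×10^7 Pa = 0.06665 GPa
Total = 8.293×10^-3 + 0.1063 + 6.627×10^-3 + 0.06665 = 0.18783 GPa

0.188 GPa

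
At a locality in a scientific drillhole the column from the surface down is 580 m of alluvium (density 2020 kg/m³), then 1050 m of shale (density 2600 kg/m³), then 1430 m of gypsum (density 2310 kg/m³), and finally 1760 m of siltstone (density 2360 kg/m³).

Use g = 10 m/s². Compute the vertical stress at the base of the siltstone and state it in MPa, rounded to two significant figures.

110 MPa

alluvium: 2020 kg/m³ × 10 m/s² × 580 m = 1.172×10^7 Pa = 11.72 MPa
shale: 2600 kg/m³ × 10 m/s² × 1050 m = 2.730×10^7 Pa = 27.30 MPa
gypsum: 2310 kg/m³ × 10 m/s² × 1430 m = 3.303×10^7 Pa = 33.03 MPa
siltstone: 2360 kg/m³ × 10 m/s² × 1760 m = 4.154×10^7 Pa = 41.54 MPa
Total = 11.72 + 27.30 + 33.03 + 41.54 = 113.59 MPa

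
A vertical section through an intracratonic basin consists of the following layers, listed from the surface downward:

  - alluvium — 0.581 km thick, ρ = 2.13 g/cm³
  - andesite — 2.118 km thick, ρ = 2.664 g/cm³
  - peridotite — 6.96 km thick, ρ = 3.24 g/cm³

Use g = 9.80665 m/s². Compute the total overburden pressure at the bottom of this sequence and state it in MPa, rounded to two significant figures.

290 MPa

alluvium: 2130 kg/m³ × 9.80665 m/s² × 581 m = 1.214×10^7 Pa = 12.14 MPa
andesite: 2664 kg/m³ × 9.80665 m/s² × 2118 m = 5.533×10^7 Pa = 55.33 MPa
peridotite: 3240 kg/m³ × 9.80665 m/s² × 6960 m = 2.211×10^8 Pa = 221.1 MPa
Total = 12.14 + 55.33 + 221.1 = 288.61 MPa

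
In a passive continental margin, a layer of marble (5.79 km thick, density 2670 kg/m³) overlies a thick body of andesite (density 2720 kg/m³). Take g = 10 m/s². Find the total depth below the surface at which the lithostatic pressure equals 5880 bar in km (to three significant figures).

21.7 km

Pressure at base of upper layers: 2670×10×5790 = 1.546×10^8 Pa = 1546 bar
Remaining pressure to be supplied by andesite: 5.880×10^8 − 1.546×10^8 = 4.334×10^8 Pa
Additional depth in andesite = 4.334×10^8 Pa / (2720 kg/m³ × 10 m/s²) = 15934 m
Total depth = 5790 m + 15934 m = 21724 m
= 21.724 km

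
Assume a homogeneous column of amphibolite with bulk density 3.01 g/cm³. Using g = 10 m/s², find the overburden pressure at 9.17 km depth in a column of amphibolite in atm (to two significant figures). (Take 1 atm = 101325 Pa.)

2700 atm

amphibolite: 3010 kg/m³ × 10 m/s² × 9170 m = 2.760×10^8 Pa = 2724 atm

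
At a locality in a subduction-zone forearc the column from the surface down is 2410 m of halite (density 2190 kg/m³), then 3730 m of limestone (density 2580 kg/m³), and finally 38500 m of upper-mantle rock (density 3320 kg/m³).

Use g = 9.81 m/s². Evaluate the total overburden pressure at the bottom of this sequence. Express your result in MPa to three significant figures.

halite: 2190 kg/m³ × 9.81 m/s² × 2410 m = 5.178×10^7 Pa = 51.78 MPa
limestone: 2580 kg/m³ × 9.81 m/s² × 3730 m = 9.441×10^7 Pa = 94.41 MPa
upper-mantle rock: 3320 kg/m³ × 9.81 m/s² × 38500 m = 1.254×10^9 Pa = 1254 MPa
Total = 51.78 + 94.41 + 1254 = 1400.1 MPa

1400 MPa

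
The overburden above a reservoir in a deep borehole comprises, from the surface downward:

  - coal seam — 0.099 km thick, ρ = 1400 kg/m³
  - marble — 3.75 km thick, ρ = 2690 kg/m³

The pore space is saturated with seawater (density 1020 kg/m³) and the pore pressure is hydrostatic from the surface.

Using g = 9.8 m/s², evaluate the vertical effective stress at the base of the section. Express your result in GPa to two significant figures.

0.062 GPa

Overburden (lithostatic) stress σ_v:
coal seam: 1400 kg/m³ × 9.8 m/s² × 99 m = 1.358×10^6 Pa = 1.358 MPa
marble: 2690 kg/m³ × 9.8 m/s² × 3750 m = 9.886×10^7 Pa = 98.86 MPa
Total = 1.358 + 98.86 = 100.22 MPa
Pore pressure P_p = 1020 kg/m³ × 9.8 m/s² × 3849 m = 3.847×10^7 Pa = 38.47 MPa
Effective stress σ' = σ_v − P_p = 100.2 − 38.47 = 61.741 MPa = 0.061741 GPa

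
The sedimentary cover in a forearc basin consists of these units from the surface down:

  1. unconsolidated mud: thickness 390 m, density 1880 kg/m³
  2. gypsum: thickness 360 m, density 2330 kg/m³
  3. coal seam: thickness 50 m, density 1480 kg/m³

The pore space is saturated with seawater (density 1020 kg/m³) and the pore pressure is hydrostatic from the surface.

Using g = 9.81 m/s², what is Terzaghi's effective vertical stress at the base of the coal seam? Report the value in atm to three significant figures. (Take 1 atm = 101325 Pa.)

80.4 atm

Overburden (lithostatic) stress σ_v:
unconsolidated mud: 1880 kg/m³ × 9.81 m/s² × 390 m = 7.193×10^6 Pa = 7.193 MPa
gypsum: 2330 kg/m³ × 9.81 m/s² × 360 m = 8.229×10^6 Pa = 8.229 MPa
coal seam: 1480 kg/m³ × 9.81 m/s² × 50 m = 7.259×10^5 Pa = 0.7259 MPa
Total = 7.193 + 8.229 + 0.7259 = 16.147 MPa
Pore pressure P_p = 1020 kg/m³ × 9.81 m/s² × 800 m = 8.005×10^6 Pa = 8.005 MPa
Effective stress σ' = σ_v − P_p = 16.15 − 8.005 = 8.1423 MPa = 80.358 atm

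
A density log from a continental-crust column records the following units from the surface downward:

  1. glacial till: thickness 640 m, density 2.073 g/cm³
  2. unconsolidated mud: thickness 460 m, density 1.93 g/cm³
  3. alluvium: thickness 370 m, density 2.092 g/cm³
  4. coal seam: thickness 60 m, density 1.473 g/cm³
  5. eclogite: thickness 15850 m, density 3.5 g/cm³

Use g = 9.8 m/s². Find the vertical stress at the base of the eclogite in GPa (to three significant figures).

glacial till: 2073 kg/m³ × 9.8 m/s² × 640 m = 1.300×10^7 Pa = 0.01300 GPa
unconsolidated mud: 1930 kg/m³ × 9.8 m/s² × 460 m = 8.700×10^6 Pa = 8.700×10^-3 GPa
alluvium: 2092 kg/m³ × 9.8 m/s² × 370 m = 7.586×10^6 Pa = 7.586×10^-3 GPa
coal seam: 1473 kg/m³ × 9.8 m/s² × 60 m = 8.661×10^5 Pa = 8.661×10^-4 GPa
eclogite: 3500 kg/m³ × 9.8 m/s² × 15850 m = 5.437×10^8 Pa = 0.5437 GPa
Total = 0.01300 + 8.700×10^-3 + 7.586×10^-3 + 8.661×10^-4 + 0.5437 = 0.57381 GPa

0.574 GPa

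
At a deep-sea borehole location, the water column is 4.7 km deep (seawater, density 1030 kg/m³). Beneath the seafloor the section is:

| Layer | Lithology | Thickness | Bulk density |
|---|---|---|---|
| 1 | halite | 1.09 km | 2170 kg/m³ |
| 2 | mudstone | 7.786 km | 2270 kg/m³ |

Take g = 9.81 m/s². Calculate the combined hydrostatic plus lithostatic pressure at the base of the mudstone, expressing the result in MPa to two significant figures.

seawater: 1030 kg/m³ × 9.81 m/s² × 4700 m = 4.749×10^7 Pa = 47.49 MPa
halite: 2170 kg/m³ × 9.81 m/s² × 1090 m = 2.320×10^7 Pa = 23.20 MPa
mudstone: 2270 kg/m³ × 9.81 m/s² × 7786 m = 1.734×10^8 Pa = 173.4 MPa
Total = 47.49 + 23.20 + 173.4 = 244.08 MPa

240 MPa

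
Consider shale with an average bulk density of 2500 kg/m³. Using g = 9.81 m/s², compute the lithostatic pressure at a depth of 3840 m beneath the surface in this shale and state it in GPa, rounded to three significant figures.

0.0942 GPa

shale: 2500 kg/m³ × 9.81 m/s² × 3840 m = 9.418×10^7 Pa = 0.09418 GPa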